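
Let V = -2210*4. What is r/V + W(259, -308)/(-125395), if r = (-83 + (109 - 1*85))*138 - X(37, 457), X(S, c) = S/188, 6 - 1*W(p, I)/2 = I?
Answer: 7636103151/8335858336 ≈ 0.91605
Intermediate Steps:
W(p, I) = 12 - 2*I
X(S, c) = S/188 (X(S, c) = S*(1/188) = S/188)
V = -8840
r = -1530733/188 (r = (-83 + (109 - 1*85))*138 - 37/188 = (-83 + (109 - 85))*138 - 1*37/188 = (-83 + 24)*138 - 37/188 = -59*138 - 37/188 = -8142 - 37/188 = -1530733/188 ≈ -8142.2)
r/V + W(259, -308)/(-125395) = -1530733/188/(-8840) + (12 - 2*(-308))/(-125395) = -1530733/188*(-1/8840) + (12 + 616)*(-1/125395) = 1530733/1661920 + 628*(-1/125395) = 1530733/1661920 - 628/125395 = 7636103151/8335858336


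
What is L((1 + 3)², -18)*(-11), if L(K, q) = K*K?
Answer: -2816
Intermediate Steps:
L(K, q) = K²
L((1 + 3)², -18)*(-11) = ((1 + 3)²)²*(-11) = (4²)²*(-11) = 16²*(-11) = 256*(-11) = -2816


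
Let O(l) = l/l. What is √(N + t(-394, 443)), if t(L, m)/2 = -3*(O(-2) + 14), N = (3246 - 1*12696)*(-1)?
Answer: 12*√65 ≈ 96.747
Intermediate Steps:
O(l) = 1
N = 9450 (N = (3246 - 12696)*(-1) = -9450*(-1) = 9450)
t(L, m) = -90 (t(L, m) = 2*(-3*(1 + 14)) = 2*(-3*15) = 2*(-45) = -90)
√(N + t(-394, 443)) = √(9450 - 90) = √9360 = 12*√65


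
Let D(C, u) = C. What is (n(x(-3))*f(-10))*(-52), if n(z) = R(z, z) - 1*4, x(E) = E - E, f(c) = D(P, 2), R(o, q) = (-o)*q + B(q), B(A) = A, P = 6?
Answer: 1248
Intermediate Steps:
R(o, q) = q - o*q (R(o, q) = (-o)*q + q = -o*q + q = q - o*q)
f(c) = 6
x(E) = 0
n(z) = -4 + z*(1 - z) (n(z) = z*(1 - z) - 1*4 = z*(1 - z) - 4 = -4 + z*(1 - z))
(n(x(-3))*f(-10))*(-52) = ((-4 + 0 - 1*0**2)*6)*(-52) = ((-4 + 0 - 1*0)*6)*(-52) = ((-4 + 0 + 0)*6)*(-52) = -4*6*(-52) = -24*(-52) = 1248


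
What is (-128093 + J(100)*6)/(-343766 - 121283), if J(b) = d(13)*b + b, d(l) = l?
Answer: 119693/465049 ≈ 0.25738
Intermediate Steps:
J(b) = 14*b (J(b) = 13*b + b = 14*b)
(-128093 + J(100)*6)/(-343766 - 121283) = (-128093 + (14*100)*6)/(-343766 - 121283) = (-128093 + 1400*6)/(-465049) = (-128093 + 8400)*(-1/465049) = -119693*(-1/465049) = 119693/465049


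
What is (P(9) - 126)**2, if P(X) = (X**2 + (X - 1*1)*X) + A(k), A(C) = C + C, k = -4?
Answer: 361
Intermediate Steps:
A(C) = 2*C
P(X) = -8 + X**2 + X*(-1 + X) (P(X) = (X**2 + (X - 1*1)*X) + 2*(-4) = (X**2 + (X - 1)*X) - 8 = (X**2 + (-1 + X)*X) - 8 = (X**2 + X*(-1 + X)) - 8 = -8 + X**2 + X*(-1 + X))
(P(9) - 126)**2 = ((-8 - 1*9 + 2*9**2) - 126)**2 = ((-8 - 9 + 2*81) - 126)**2 = ((-8 - 9 + 162) - 126)**2 = (145 - 126)**2 = 19**2 = 361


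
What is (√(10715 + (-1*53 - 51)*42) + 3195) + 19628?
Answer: 22823 + √6347 ≈ 22903.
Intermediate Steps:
(√(10715 + (-1*53 - 51)*42) + 3195) + 19628 = (√(10715 + (-53 - 51)*42) + 3195) + 19628 = (√(10715 - 104*42) + 3195) + 19628 = (√(10715 - 4368) + 3195) + 19628 = (√6347 + 3195) + 19628 = (3195 + √6347) + 19628 = 22823 + √6347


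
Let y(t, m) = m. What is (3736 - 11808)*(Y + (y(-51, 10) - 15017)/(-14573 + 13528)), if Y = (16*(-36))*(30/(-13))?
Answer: -147335721752/13585 ≈ -1.0845e+7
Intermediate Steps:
Y = 17280/13 (Y = -17280*(-1)/13 = -576*(-30/13) = 17280/13 ≈ 1329.2)
(3736 - 11808)*(Y + (y(-51, 10) - 15017)/(-14573 + 13528)) = (3736 - 11808)*(17280/13 + (10 - 15017)/(-14573 + 13528)) = -8072*(17280/13 - 15007/(-1045)) = -8072*(17280/13 - 15007*(-1/1045)) = -8072*(17280/13 + 15007/1045) = -8072*18252691/13585 = -147335721752/13585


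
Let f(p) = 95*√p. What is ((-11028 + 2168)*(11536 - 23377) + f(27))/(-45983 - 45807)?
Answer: -10491126/9179 - 57*√3/18358 ≈ -1143.0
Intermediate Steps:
((-11028 + 2168)*(11536 - 23377) + f(27))/(-45983 - 45807) = ((-11028 + 2168)*(11536 - 23377) + 95*√27)/(-45983 - 45807) = (-8860*(-11841) + 95*(3*√3))/(-91790) = (104911260 + 285*√3)*(-1/91790) = -10491126/9179 - 57*√3/18358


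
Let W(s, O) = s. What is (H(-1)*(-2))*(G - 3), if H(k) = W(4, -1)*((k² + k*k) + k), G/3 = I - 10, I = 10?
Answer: 24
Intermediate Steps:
G = 0 (G = 3*(10 - 10) = 3*0 = 0)
H(k) = 4*k + 8*k² (H(k) = 4*((k² + k*k) + k) = 4*((k² + k²) + k) = 4*(2*k² + k) = 4*(k + 2*k²) = 4*k + 8*k²)
(H(-1)*(-2))*(G - 3) = ((4*(-1)*(1 + 2*(-1)))*(-2))*(0 - 3) = ((4*(-1)*(1 - 2))*(-2))*(-3) = ((4*(-1)*(-1))*(-2))*(-3) = (4*(-2))*(-3) = -8*(-3) = 24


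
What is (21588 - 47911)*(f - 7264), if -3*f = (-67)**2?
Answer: 691794763/3 ≈ 2.3060e+8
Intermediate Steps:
f = -4489/3 (f = -1/3*(-67)**2 = -1/3*4489 = -4489/3 ≈ -1496.3)
(21588 - 47911)*(f - 7264) = (21588 - 47911)*(-4489/3 - 7264) = -26323*(-26281/3) = 691794763/3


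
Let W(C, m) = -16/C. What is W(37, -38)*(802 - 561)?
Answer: -3856/37 ≈ -104.22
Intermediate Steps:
W(37, -38)*(802 - 561) = (-16/37)*(802 - 561) = -16*1/37*241 = -16/37*241 = -3856/37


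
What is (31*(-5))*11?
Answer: -1705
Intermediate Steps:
(31*(-5))*11 = -155*11 = -1705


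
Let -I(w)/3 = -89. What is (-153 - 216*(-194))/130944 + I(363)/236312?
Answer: 412551015/1289318272 ≈ 0.31998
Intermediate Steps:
I(w) = 267 (I(w) = -3*(-89) = 267)
(-153 - 216*(-194))/130944 + I(363)/236312 = (-153 - 216*(-194))/130944 + 267/236312 = (-153 + 41904)*(1/130944) + 267*(1/236312) = 41751*(1/130944) + 267/236312 = 13917/43648 + 267/236312 = 412551015/1289318272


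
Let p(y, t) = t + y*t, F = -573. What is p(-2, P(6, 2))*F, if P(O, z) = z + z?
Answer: 2292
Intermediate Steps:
P(O, z) = 2*z
p(y, t) = t + t*y
p(-2, P(6, 2))*F = ((2*2)*(1 - 2))*(-573) = (4*(-1))*(-573) = -4*(-573) = 2292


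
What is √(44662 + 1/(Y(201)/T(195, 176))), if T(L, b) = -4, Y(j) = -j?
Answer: √1804390266/201 ≈ 211.33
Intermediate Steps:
√(44662 + 1/(Y(201)/T(195, 176))) = √(44662 + 1/(-1*201/(-4))) = √(44662 + 1/(-201*(-¼))) = √(44662 + 1/(201/4)) = √(44662 + 4/201) = √(8977066/201) = √1804390266/201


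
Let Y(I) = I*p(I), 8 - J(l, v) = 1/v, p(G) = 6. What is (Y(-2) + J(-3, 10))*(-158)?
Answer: 3239/5 ≈ 647.80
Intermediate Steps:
J(l, v) = 8 - 1/v
Y(I) = 6*I (Y(I) = I*6 = 6*I)
(Y(-2) + J(-3, 10))*(-158) = (6*(-2) + (8 - 1/10))*(-158) = (-12 + (8 - 1*⅒))*(-158) = (-12 + (8 - ⅒))*(-158) = (-12 + 79/10)*(-158) = -41/10*(-158) = 3239/5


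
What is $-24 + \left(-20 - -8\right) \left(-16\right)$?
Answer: $168$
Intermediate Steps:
$-24 + \left(-20 - -8\right) \left(-16\right) = -24 + \left(-20 + 8\right) \left(-16\right) = -24 - -192 = -24 + 192 = 168$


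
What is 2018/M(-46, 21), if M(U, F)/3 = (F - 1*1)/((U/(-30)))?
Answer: 23207/450 ≈ 51.571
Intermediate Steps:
M(U, F) = -90*(-1 + F)/U (M(U, F) = 3*((F - 1*1)/((U/(-30)))) = 3*((F - 1)/((U*(-1/30)))) = 3*((-1 + F)/((-U/30))) = 3*((-1 + F)*(-30/U)) = 3*(-30*(-1 + F)/U) = -90*(-1 + F)/U)
2018/M(-46, 21) = 2018/((90*(1 - 1*21)/(-46))) = 2018/((90*(-1/46)*(1 - 21))) = 2018/((90*(-1/46)*(-20))) = 2018/(900/23) = 2018*(23/900) = 23207/450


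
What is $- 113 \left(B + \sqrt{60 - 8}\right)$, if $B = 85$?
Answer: $-9605 - 226 \sqrt{13} \approx -10420.0$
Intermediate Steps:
$- 113 \left(B + \sqrt{60 - 8}\right) = - 113 \left(85 + \sqrt{60 - 8}\right) = - 113 \left(85 + \sqrt{52}\right) = - 113 \left(85 + 2 \sqrt{13}\right) = -9605 - 226 \sqrt{13}$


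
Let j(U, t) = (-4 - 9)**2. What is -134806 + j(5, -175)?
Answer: -134637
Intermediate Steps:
j(U, t) = 169 (j(U, t) = (-13)**2 = 169)
-134806 + j(5, -175) = -134806 + 169 = -134637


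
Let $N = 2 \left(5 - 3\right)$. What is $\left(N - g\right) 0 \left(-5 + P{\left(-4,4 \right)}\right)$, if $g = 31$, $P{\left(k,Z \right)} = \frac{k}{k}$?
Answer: $0$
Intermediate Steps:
$P{\left(k,Z \right)} = 1$
$N = 4$ ($N = 2 \cdot 2 = 4$)
$\left(N - g\right) 0 \left(-5 + P{\left(-4,4 \right)}\right) = \left(4 - 31\right) 0 \left(-5 + 1\right) = \left(4 - 31\right) 0 \left(-4\right) = \left(-27\right) 0 = 0$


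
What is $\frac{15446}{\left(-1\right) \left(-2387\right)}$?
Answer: $\frac{15446}{2387} \approx 6.4709$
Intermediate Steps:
$\frac{15446}{\left(-1\right) \left(-2387\right)} = \frac{15446}{2387}$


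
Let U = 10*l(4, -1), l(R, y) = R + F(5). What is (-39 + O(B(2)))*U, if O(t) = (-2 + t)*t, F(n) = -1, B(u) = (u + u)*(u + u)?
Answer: 5550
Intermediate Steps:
B(u) = 4*u**2 (B(u) = (2*u)*(2*u) = 4*u**2)
O(t) = t*(-2 + t)
l(R, y) = -1 + R (l(R, y) = R - 1 = -1 + R)
U = 30 (U = 10*(-1 + 4) = 10*3 = 30)
(-39 + O(B(2)))*U = (-39 + (4*2**2)*(-2 + 4*2**2))*30 = (-39 + (4*4)*(-2 + 4*4))*30 = (-39 + 16*(-2 + 16))*30 = (-39 + 16*14)*30 = (-39 + 224)*30 = 185*30 = 5550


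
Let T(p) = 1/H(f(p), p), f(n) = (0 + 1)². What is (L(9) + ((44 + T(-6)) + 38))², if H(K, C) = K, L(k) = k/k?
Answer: 7056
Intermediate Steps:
f(n) = 1 (f(n) = 1² = 1)
L(k) = 1
T(p) = 1 (T(p) = 1/1 = 1)
(L(9) + ((44 + T(-6)) + 38))² = (1 + ((44 + 1) + 38))² = (1 + (45 + 38))² = (1 + 83)² = 84² = 7056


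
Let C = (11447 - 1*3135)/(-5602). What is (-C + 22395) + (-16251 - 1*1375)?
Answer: 13362125/2801 ≈ 4770.5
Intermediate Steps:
C = -4156/2801 (C = (11447 - 3135)*(-1/5602) = 8312*(-1/5602) = -4156/2801 ≈ -1.4838)
(-C + 22395) + (-16251 - 1*1375) = (-1*(-4156/2801) + 22395) + (-16251 - 1*1375) = (4156/2801 + 22395) + (-16251 - 1375) = 62732551/2801 - 17626 = 13362125/2801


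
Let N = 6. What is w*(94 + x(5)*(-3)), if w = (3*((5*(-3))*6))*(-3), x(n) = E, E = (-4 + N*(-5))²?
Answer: -2732940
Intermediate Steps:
E = 1156 (E = (-4 + 6*(-5))² = (-4 - 30)² = (-34)² = 1156)
x(n) = 1156
w = 810 (w = (3*(-15*6))*(-3) = (3*(-90))*(-3) = -270*(-3) = 810)
w*(94 + x(5)*(-3)) = 810*(94 + 1156*(-3)) = 810*(94 - 3468) = 810*(-3374) = -2732940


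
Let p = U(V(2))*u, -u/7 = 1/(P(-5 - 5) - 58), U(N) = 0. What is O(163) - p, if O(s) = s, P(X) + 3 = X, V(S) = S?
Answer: 163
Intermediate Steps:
P(X) = -3 + X
u = 7/71 (u = -7/((-3 + (-5 - 5)) - 58) = -7/((-3 - 10) - 58) = -7/(-13 - 58) = -7/(-71) = -7*(-1/71) = 7/71 ≈ 0.098592)
p = 0 (p = 0*(7/71) = 0)
O(163) - p = 163 - 1*0 = 163 + 0 = 163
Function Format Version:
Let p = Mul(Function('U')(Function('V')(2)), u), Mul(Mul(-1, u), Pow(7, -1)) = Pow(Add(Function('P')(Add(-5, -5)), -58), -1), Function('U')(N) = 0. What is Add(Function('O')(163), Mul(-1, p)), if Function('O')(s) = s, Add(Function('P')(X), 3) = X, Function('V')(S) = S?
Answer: 163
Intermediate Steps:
Function('P')(X) = Add(-3, X)
u = Rational(7, 71) (u = Mul(-7, Pow(Add(Add(-3, Add(-5, -5)), -58), -1)) = Mul(-7, Pow(Add(Add(-3, -10), -58), -1)) = Mul(-7, Pow(Add(-13, -58), -1)) = Mul(-7, Pow(-71, -1)) = Mul(-7, Rational(-1, 71)) = Rational(7, 71) ≈ 0.098592)
p = 0 (p = Mul(0, Rational(7, 71)) = 0)
Add(Function('O')(163), Mul(-1, p)) = Add(163, Mul(-1, 0)) = Add(163, 0) = 163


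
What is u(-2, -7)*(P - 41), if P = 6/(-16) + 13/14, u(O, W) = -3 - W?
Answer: -2265/14 ≈ -161.79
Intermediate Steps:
P = 31/56 (P = 6*(-1/16) + 13*(1/14) = -3/8 + 13/14 = 31/56 ≈ 0.55357)
u(-2, -7)*(P - 41) = (-3 - 1*(-7))*(31/56 - 41) = (-3 + 7)*(-2265/56) = 4*(-2265/56) = -2265/14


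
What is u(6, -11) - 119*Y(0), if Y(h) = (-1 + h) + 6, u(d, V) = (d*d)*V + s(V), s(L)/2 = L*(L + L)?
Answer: -507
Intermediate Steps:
s(L) = 4*L² (s(L) = 2*(L*(L + L)) = 2*(L*(2*L)) = 2*(2*L²) = 4*L²)
u(d, V) = 4*V² + V*d² (u(d, V) = (d*d)*V + 4*V² = d²*V + 4*V² = V*d² + 4*V² = 4*V² + V*d²)
Y(h) = 5 + h
u(6, -11) - 119*Y(0) = -11*(6² + 4*(-11)) - 119*(5 + 0) = -11*(36 - 44) - 119*5 = -11*(-8) - 595 = 88 - 595 = -507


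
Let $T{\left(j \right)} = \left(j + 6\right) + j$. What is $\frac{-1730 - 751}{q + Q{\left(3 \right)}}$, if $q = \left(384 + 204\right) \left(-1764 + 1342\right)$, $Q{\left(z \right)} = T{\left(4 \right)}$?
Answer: $\frac{2481}{248122} \approx 0.0099991$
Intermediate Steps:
$T{\left(j \right)} = 6 + 2 j$ ($T{\left(j \right)} = \left(6 + j\right) + j = 6 + 2 j$)
$Q{\left(z \right)} = 14$ ($Q{\left(z \right)} = 6 + 2 \cdot 4 = 6 + 8 = 14$)
$q = -248136$ ($q = 588 \left(-422\right) = -248136$)
$\frac{-1730 - 751}{q + Q{\left(3 \right)}} = \frac{-1730 - 751}{-248136 + 14} = - \frac{2481}{-248122} = \left(-2481\right) \left(- \frac{1}{248122}\right) = \frac{2481}{248122}$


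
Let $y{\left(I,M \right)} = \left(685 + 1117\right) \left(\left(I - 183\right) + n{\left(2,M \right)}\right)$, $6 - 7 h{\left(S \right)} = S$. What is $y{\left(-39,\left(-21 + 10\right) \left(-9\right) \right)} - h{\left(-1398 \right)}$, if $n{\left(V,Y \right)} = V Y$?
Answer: $- \frac{304140}{7} \approx -43449.0$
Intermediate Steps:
$h{\left(S \right)} = \frac{6}{7} - \frac{S}{7}$
$y{\left(I,M \right)} = -329766 + 1802 I + 3604 M$ ($y{\left(I,M \right)} = \left(685 + 1117\right) \left(\left(I - 183\right) + 2 M\right) = 1802 \left(\left(-183 + I\right) + 2 M\right) = 1802 \left(-183 + I + 2 M\right) = -329766 + 1802 I + 3604 M$)
$y{\left(-39,\left(-21 + 10\right) \left(-9\right) \right)} - h{\left(-1398 \right)} = \left(-329766 + 1802 \left(-39\right) + 3604 \left(-21 + 10\right) \left(-9\right)\right) - \left(\frac{6}{7} - - \frac{1398}{7}\right) = \left(-329766 - 70278 + 3604 \left(\left(-11\right) \left(-9\right)\right)\right) - \left(\frac{6}{7} + \frac{1398}{7}\right) = \left(-329766 - 70278 + 3604 \cdot 99\right) - \frac{1404}{7} = \left(-329766 - 70278 + 356796\right) - \frac{1404}{7} = -43248 - \frac{1404}{7} = - \frac{304140}{7}$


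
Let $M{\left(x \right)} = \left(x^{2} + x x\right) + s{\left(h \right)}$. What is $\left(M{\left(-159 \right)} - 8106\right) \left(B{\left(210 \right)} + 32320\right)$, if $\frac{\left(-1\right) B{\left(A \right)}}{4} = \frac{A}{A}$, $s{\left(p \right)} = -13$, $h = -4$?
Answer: $1371587988$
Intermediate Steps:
$M{\left(x \right)} = -13 + 2 x^{2}$ ($M{\left(x \right)} = \left(x^{2} + x x\right) - 13 = \left(x^{2} + x^{2}\right) - 13 = 2 x^{2} - 13 = -13 + 2 x^{2}$)
$B{\left(A \right)} = -4$ ($B{\left(A \right)} = - 4 \frac{A}{A} = \left(-4\right) 1 = -4$)
$\left(M{\left(-159 \right)} - 8106\right) \left(B{\left(210 \right)} + 32320\right) = \left(\left(-13 + 2 \left(-159\right)^{2}\right) - 8106\right) \left(-4 + 32320\right) = \left(\left(-13 + 2 \cdot 25281\right) - 8106\right) 32316 = \left(\left(-13 + 50562\right) - 8106\right) 32316 = \left(50549 - 8106\right) 32316 = 42443 \cdot 32316 = 1371587988$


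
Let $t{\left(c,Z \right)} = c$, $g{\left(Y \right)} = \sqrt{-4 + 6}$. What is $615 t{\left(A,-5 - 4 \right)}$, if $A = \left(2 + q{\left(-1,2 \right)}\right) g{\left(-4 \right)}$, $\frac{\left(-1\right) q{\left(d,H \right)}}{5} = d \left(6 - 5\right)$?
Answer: $4305 \sqrt{2} \approx 6088.2$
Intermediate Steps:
$g{\left(Y \right)} = \sqrt{2}$
$q{\left(d,H \right)} = - 5 d$ ($q{\left(d,H \right)} = - 5 d \left(6 - 5\right) = - 5 d 1 = - 5 d$)
$A = 7 \sqrt{2}$ ($A = \left(2 - -5\right) \sqrt{2} = \left(2 + 5\right) \sqrt{2} = 7 \sqrt{2} \approx 9.8995$)
$615 t{\left(A,-5 - 4 \right)} = 615 \cdot 7 \sqrt{2} = 4305 \sqrt{2}$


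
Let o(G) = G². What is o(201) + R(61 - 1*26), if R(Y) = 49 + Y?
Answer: 40485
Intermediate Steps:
o(201) + R(61 - 1*26) = 201² + (49 + (61 - 1*26)) = 40401 + (49 + (61 - 26)) = 40401 + (49 + 35) = 40401 + 84 = 40485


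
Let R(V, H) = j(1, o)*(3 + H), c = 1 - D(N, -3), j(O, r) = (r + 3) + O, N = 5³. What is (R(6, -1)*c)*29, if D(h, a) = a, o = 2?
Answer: 1392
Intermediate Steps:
N = 125
j(O, r) = 3 + O + r (j(O, r) = (3 + r) + O = 3 + O + r)
c = 4 (c = 1 - 1*(-3) = 1 + 3 = 4)
R(V, H) = 18 + 6*H (R(V, H) = (3 + 1 + 2)*(3 + H) = 6*(3 + H) = 18 + 6*H)
(R(6, -1)*c)*29 = ((18 + 6*(-1))*4)*29 = ((18 - 6)*4)*29 = (12*4)*29 = 48*29 = 1392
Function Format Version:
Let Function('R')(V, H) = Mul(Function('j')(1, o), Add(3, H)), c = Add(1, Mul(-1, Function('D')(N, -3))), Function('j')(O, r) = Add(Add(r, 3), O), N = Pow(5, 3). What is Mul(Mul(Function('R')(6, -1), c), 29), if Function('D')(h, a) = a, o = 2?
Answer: 1392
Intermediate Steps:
N = 125
Function('j')(O, r) = Add(3, O, r) (Function('j')(O, r) = Add(Add(3, r), O) = Add(3, O, r))
c = 4 (c = Add(1, Mul(-1, -3)) = Add(1, 3) = 4)
Function('R')(V, H) = Add(18, Mul(6, H)) (Function('R')(V, H) = Mul(Add(3, 1, 2), Add(3, H)) = Mul(6, Add(3, H)) = Add(18, Mul(6, H)))
Mul(Mul(Function('R')(6, -1), c), 29) = Mul(Mul(Add(18, Mul(6, -1)), 4), 29) = Mul(Mul(Add(18, -6), 4), 29) = Mul(Mul(12, 4), 29) = Mul(48, 29) = 1392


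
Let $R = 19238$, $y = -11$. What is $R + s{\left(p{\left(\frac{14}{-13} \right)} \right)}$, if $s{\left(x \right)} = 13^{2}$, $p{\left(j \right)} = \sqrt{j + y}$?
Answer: $19407$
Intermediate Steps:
$p{\left(j \right)} = \sqrt{-11 + j}$ ($p{\left(j \right)} = \sqrt{j - 11} = \sqrt{-11 + j}$)
$s{\left(x \right)} = 169$
$R + s{\left(p{\left(\frac{14}{-13} \right)} \right)} = 19238 + 169 = 19407$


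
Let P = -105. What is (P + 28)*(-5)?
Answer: 385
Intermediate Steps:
(P + 28)*(-5) = (-105 + 28)*(-5) = -77*(-5) = 385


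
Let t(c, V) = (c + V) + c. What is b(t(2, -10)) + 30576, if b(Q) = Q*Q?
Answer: 30612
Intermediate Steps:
t(c, V) = V + 2*c (t(c, V) = (V + c) + c = V + 2*c)
b(Q) = Q²
b(t(2, -10)) + 30576 = (-10 + 2*2)² + 30576 = (-10 + 4)² + 30576 = (-6)² + 30576 = 36 + 30576 = 30612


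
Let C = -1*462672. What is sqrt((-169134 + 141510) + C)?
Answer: 2*I*sqrt(122574) ≈ 700.21*I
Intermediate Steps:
C = -462672
sqrt((-169134 + 141510) + C) = sqrt((-169134 + 141510) - 462672) = sqrt(-27624 - 462672) = sqrt(-490296) = 2*I*sqrt(122574)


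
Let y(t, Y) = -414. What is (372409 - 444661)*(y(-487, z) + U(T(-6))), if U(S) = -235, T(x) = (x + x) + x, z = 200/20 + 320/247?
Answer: 46891548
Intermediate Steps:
z = 2790/247 (z = 200*(1/20) + 320*(1/247) = 10 + 320/247 = 2790/247 ≈ 11.296)
T(x) = 3*x (T(x) = 2*x + x = 3*x)
(372409 - 444661)*(y(-487, z) + U(T(-6))) = (372409 - 444661)*(-414 - 235) = -72252*(-649) = 46891548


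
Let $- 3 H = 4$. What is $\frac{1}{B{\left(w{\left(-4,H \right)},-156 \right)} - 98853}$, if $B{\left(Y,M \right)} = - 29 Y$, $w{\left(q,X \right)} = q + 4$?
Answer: $- \frac{1}{98853} \approx -1.0116 \cdot 10^{-5}$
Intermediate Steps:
$H = - \frac{4}{3}$ ($H = \left(- \frac{1}{3}\right) 4 = - \frac{4}{3} \approx -1.3333$)
$w{\left(q,X \right)} = 4 + q$
$\frac{1}{B{\left(w{\left(-4,H \right)},-156 \right)} - 98853} = \frac{1}{- 29 \left(4 - 4\right) - 98853} = \frac{1}{\left(-29\right) 0 - 98853} = \frac{1}{0 - 98853} = \frac{1}{-98853} = - \frac{1}{98853}$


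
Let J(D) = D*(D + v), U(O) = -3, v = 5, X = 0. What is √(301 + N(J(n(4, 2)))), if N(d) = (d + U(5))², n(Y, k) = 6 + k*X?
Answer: √4270 ≈ 65.345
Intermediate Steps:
n(Y, k) = 6 (n(Y, k) = 6 + k*0 = 6 + 0 = 6)
J(D) = D*(5 + D) (J(D) = D*(D + 5) = D*(5 + D))
N(d) = (-3 + d)² (N(d) = (d - 3)² = (-3 + d)²)
√(301 + N(J(n(4, 2)))) = √(301 + (-3 + 6*(5 + 6))²) = √(301 + (-3 + 6*11)²) = √(301 + (-3 + 66)²) = √(301 + 63²) = √(301 + 3969) = √4270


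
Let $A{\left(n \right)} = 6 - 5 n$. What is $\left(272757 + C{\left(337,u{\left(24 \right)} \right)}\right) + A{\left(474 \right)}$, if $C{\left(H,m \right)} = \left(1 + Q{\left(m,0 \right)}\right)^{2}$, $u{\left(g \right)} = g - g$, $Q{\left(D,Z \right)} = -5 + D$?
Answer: $270409$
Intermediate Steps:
$u{\left(g \right)} = 0$
$C{\left(H,m \right)} = \left(-4 + m\right)^{2}$ ($C{\left(H,m \right)} = \left(1 + \left(-5 + m\right)\right)^{2} = \left(-4 + m\right)^{2}$)
$\left(272757 + C{\left(337,u{\left(24 \right)} \right)}\right) + A{\left(474 \right)} = \left(272757 + \left(-4 + 0\right)^{2}\right) + \left(6 - 2370\right) = \left(272757 + \left(-4\right)^{2}\right) + \left(6 - 2370\right) = \left(272757 + 16\right) - 2364 = 272773 - 2364 = 270409$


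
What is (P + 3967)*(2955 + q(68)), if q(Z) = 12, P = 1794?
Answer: 17092887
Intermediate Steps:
(P + 3967)*(2955 + q(68)) = (1794 + 3967)*(2955 + 12) = 5761*2967 = 17092887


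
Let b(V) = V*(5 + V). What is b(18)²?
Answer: 171396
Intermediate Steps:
b(18)² = (18*(5 + 18))² = (18*23)² = 414² = 171396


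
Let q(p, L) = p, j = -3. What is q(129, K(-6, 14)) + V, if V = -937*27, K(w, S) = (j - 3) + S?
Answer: -25170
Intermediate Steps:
K(w, S) = -6 + S (K(w, S) = (-3 - 3) + S = -6 + S)
V = -25299
q(129, K(-6, 14)) + V = 129 - 25299 = -25170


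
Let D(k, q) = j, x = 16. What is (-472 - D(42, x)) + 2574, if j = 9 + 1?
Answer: 2092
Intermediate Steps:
j = 10
D(k, q) = 10
(-472 - D(42, x)) + 2574 = (-472 - 1*10) + 2574 = (-472 - 10) + 2574 = -482 + 2574 = 2092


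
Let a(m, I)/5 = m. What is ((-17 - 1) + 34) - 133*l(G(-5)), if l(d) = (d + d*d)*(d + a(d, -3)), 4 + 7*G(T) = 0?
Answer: -4688/49 ≈ -95.673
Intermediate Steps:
G(T) = -4/7 (G(T) = -4/7 + (⅐)*0 = -4/7 + 0 = -4/7)
a(m, I) = 5*m
l(d) = 6*d*(d + d²) (l(d) = (d + d*d)*(d + 5*d) = (d + d²)*(6*d) = 6*d*(d + d²))
((-17 - 1) + 34) - 133*l(G(-5)) = ((-17 - 1) + 34) - 798*(-4/7)²*(1 - 4/7) = (-18 + 34) - 798*16*3/(49*7) = 16 - 133*288/343 = 16 - 5472/49 = -4688/49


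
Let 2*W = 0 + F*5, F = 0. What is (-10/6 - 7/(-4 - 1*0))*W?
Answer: 0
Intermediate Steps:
W = 0 (W = (0 + 0*5)/2 = (0 + 0)/2 = (1/2)*0 = 0)
(-10/6 - 7/(-4 - 1*0))*W = (-10/6 - 7/(-4 - 1*0))*0 = (-10*1/6 - 7/(-4 + 0))*0 = (-5/3 - 7/(-4))*0 = (-5/3 - 7*(-1/4))*0 = (-5/3 + 7/4)*0 = (1/12)*0 = 0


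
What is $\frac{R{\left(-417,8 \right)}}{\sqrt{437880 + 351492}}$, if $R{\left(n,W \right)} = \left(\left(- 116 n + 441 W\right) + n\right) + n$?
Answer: $\frac{2837 \sqrt{21927}}{7309} \approx 57.477$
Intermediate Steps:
$R{\left(n,W \right)} = - 114 n + 441 W$ ($R{\left(n,W \right)} = \left(- 115 n + 441 W\right) + n = - 114 n + 441 W$)
$\frac{R{\left(-417,8 \right)}}{\sqrt{437880 + 351492}} = \frac{\left(-114\right) \left(-417\right) + 441 \cdot 8}{\sqrt{437880 + 351492}} = \frac{47538 + 3528}{\sqrt{789372}} = \frac{51066}{6 \sqrt{21927}} = 51066 \frac{\sqrt{21927}}{131562} = \frac{2837 \sqrt{21927}}{7309}$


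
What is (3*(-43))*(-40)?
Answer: 5160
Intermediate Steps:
(3*(-43))*(-40) = -129*(-40) = 5160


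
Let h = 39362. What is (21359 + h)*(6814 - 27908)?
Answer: -1280848774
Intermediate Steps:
(21359 + h)*(6814 - 27908) = (21359 + 39362)*(6814 - 27908) = 60721*(-21094) = -1280848774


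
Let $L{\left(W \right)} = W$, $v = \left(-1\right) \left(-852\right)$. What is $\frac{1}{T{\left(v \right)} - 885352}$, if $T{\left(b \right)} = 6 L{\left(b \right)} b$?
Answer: $\frac{1}{3470072} \approx 2.8818 \cdot 10^{-7}$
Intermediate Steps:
$v = 852$
$T{\left(b \right)} = 6 b^{2}$ ($T{\left(b \right)} = 6 b b = 6 b^{2}$)
$\frac{1}{T{\left(v \right)} - 885352} = \frac{1}{6 \cdot 852^{2} - 885352} = \frac{1}{6 \cdot 725904 - 885352} = \frac{1}{4355424 - 885352} = \frac{1}{3470072}$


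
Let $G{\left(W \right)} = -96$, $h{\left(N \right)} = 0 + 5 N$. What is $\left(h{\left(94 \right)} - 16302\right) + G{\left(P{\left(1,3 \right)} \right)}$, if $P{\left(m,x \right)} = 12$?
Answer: $-15928$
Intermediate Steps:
$h{\left(N \right)} = 5 N$
$\left(h{\left(94 \right)} - 16302\right) + G{\left(P{\left(1,3 \right)} \right)} = \left(5 \cdot 94 - 16302\right) - 96 = \left(470 - 16302\right) - 96 = -15832 - 96 = -15928$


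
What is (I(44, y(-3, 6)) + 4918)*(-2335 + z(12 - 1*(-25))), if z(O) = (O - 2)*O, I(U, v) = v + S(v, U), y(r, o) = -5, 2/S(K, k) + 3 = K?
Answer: -5109260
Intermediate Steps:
S(K, k) = 2/(-3 + K)
I(U, v) = v + 2/(-3 + v)
z(O) = O*(-2 + O) (z(O) = (-2 + O)*O = O*(-2 + O))
(I(44, y(-3, 6)) + 4918)*(-2335 + z(12 - 1*(-25))) = ((2 - 5*(-3 - 5))/(-3 - 5) + 4918)*(-2335 + (12 - 1*(-25))*(-2 + (12 - 1*(-25)))) = ((2 - 5*(-8))/(-8) + 4918)*(-2335 + (12 + 25)*(-2 + (12 + 25))) = (-(2 + 40)/8 + 4918)*(-2335 + 37*(-2 + 37)) = (-1/8*42 + 4918)*(-2335 + 37*35) = (-21/4 + 4918)*(-2335 + 1295) = (19651/4)*(-1040) = -5109260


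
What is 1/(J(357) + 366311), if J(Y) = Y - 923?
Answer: 1/365745 ≈ 2.7341e-6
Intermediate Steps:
J(Y) = -923 + Y
1/(J(357) + 366311) = 1/((-923 + 357) + 366311) = 1/(-566 + 366311) = 1/365745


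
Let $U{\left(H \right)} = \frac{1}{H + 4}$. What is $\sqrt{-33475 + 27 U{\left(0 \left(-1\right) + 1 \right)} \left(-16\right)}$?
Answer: $\frac{i \sqrt{839035}}{5} \approx 183.2 i$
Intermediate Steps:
$U{\left(H \right)} = \frac{1}{4 + H}$
$\sqrt{-33475 + 27 U{\left(0 \left(-1\right) + 1 \right)} \left(-16\right)} = \sqrt{-33475 + \frac{27}{4 + \left(0 \left(-1\right) + 1\right)} \left(-16\right)} = \sqrt{-33475 + \frac{27}{4 + \left(0 + 1\right)} \left(-16\right)} = \sqrt{-33475 + \frac{27}{4 + 1} \left(-16\right)} = \sqrt{-33475 + \frac{27}{5} \left(-16\right)} = \sqrt{-33475 - \frac{432}{5}} = \sqrt{- \frac{167807}{5}} = \frac{i \sqrt{839035}}{5}$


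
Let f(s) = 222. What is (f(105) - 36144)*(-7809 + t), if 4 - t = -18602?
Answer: -387849834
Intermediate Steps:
t = 18606 (t = 4 - 1*(-18602) = 4 + 18602 = 18606)
(f(105) - 36144)*(-7809 + t) = (222 - 36144)*(-7809 + 18606) = -35922*10797 = -387849834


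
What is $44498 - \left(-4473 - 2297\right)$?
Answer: $51268$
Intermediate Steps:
$44498 - \left(-4473 - 2297\right) = 44498 - -6770 = 44498 + 6770 = 51268$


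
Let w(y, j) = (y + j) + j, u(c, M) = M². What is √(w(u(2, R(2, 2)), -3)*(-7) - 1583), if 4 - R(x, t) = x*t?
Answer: I*√1541 ≈ 39.256*I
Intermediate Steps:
R(x, t) = 4 - t*x (R(x, t) = 4 - x*t = 4 - t*x)
w(y, j) = y + 2*j (w(y, j) = (j + y) + j = y + 2*j)
√(w(u(2, R(2, 2)), -3)*(-7) - 1583) = √(((4 - 1*2*2)² + 2*(-3))*(-7) - 1583) = √(((4 - 4)² - 6)*(-7) - 1583) = √((0² - 6)*(-7) - 1583) = √((0 - 6)*(-7) - 1583) = √(-6*(-7) - 1583) = √(42 - 1583) = √(-1541) = I*√1541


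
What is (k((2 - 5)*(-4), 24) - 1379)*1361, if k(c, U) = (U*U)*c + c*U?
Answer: 7922381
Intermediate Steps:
k(c, U) = U*c + c*U² (k(c, U) = U²*c + U*c = c*U² + U*c = U*c + c*U²)
(k((2 - 5)*(-4), 24) - 1379)*1361 = (24*((2 - 5)*(-4))*(1 + 24) - 1379)*1361 = (24*(-3*(-4))*25 - 1379)*1361 = (24*12*25 - 1379)*1361 = (7200 - 1379)*1361 = 5821*1361 = 7922381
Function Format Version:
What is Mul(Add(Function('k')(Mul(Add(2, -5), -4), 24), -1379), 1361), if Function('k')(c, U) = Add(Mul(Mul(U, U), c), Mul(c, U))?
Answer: 7922381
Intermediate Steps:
Function('k')(c, U) = Add(Mul(U, c), Mul(c, Pow(U, 2))) (Function('k')(c, U) = Add(Mul(Pow(U, 2), c), Mul(U, c)) = Add(Mul(c, Pow(U, 2)), Mul(U, c)) = Add(Mul(U, c), Mul(c, Pow(U, 2))))
Mul(Add(Function('k')(Mul(Add(2, -5), -4), 24), -1379), 1361) = Mul(Add(Mul(24, Mul(Add(2, -5), -4), Add(1, 24)), -1379), 1361) = Mul(Add(Mul(24, Mul(-3, -4), 25), -1379), 1361) = Mul(Add(Mul(24, 12, 25), -1379), 1361) = Mul(Add(7200, -1379), 1361) = Mul(5821, 1361) = 7922381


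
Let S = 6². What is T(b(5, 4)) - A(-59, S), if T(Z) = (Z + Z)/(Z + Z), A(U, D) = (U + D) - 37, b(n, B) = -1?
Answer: 61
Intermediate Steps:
S = 36
A(U, D) = -37 + D + U (A(U, D) = (D + U) - 37 = -37 + D + U)
T(Z) = 1 (T(Z) = (2*Z)/((2*Z)) = (2*Z)*(1/(2*Z)) = 1)
T(b(5, 4)) - A(-59, S) = 1 - (-37 + 36 - 59) = 1 - 1*(-60) = 1 + 60 = 61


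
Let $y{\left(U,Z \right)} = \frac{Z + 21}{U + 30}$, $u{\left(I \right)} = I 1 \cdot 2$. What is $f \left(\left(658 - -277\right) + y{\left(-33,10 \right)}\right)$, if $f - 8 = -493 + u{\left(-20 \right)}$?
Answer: $-485450$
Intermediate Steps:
$u{\left(I \right)} = 2 I$ ($u{\left(I \right)} = I 2 = 2 I$)
$y{\left(U,Z \right)} = \frac{21 + Z}{30 + U}$
$f = -525$ ($f = 8 + \left(-493 + 2 \left(-20\right)\right) = 8 - 533 = -525$)
$f \left(\left(658 - -277\right) + y{\left(-33,10 \right)}\right) = - 525 \left(\left(658 - -277\right) + \frac{21 + 10}{30 - 33}\right) = - 525 \left(\left(658 + 277\right) + \frac{1}{-3} \cdot 31\right) = - 525 \left(935 - \frac{31}{3}\right) = \left(-525\right) \frac{2774}{3} = -485450$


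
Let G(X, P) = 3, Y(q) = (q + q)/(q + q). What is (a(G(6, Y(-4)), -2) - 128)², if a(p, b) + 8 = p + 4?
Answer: 16641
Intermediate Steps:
Y(q) = 1 (Y(q) = (2*q)/((2*q)) = (2*q)*(1/(2*q)) = 1)
a(p, b) = -4 + p (a(p, b) = -8 + (p + 4) = -8 + (4 + p) = -4 + p)
(a(G(6, Y(-4)), -2) - 128)² = ((-4 + 3) - 128)² = (-1 - 128)² = (-129)² = 16641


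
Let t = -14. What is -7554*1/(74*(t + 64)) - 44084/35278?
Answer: -107400203/32632150 ≈ -3.2912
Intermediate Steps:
-7554*1/(74*(t + 64)) - 44084/35278 = -7554*1/(74*(-14 + 64)) - 44084/35278 = -7554/(50*74) - 44084*1/35278 = -7554/3700 - 22042/17639 = -7554*1/3700 - 22042/17639 = -3777/1850 - 22042/17639 = -107400203/32632150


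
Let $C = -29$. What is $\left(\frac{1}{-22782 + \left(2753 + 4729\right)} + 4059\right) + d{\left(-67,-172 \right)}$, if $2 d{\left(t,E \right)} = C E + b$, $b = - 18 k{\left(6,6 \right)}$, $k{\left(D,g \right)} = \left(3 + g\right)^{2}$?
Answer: $\frac{89107199}{15300} \approx 5824.0$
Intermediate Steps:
$b = -1458$ ($b = - 18 \left(3 + 6\right)^{2} = - 18 \cdot 9^{2} = \left(-18\right) 81 = -1458$)
$d{\left(t,E \right)} = -729 - \frac{29 E}{2}$ ($d{\left(t,E \right)} = \frac{- 29 E - 1458}{2} = \frac{-1458 - 29 E}{2} = -729 - \frac{29 E}{2}$)
$\left(\frac{1}{-22782 + \left(2753 + 4729\right)} + 4059\right) + d{\left(-67,-172 \right)} = \left(\frac{1}{-22782 + \left(2753 + 4729\right)} + 4059\right) - -1765 = \left(\frac{1}{-22782 + 7482} + 4059\right) + \left(-729 + 2494\right) = \left(\frac{1}{-15300} + 4059\right) + 1765 = \left(- \frac{1}{15300} + 4059\right) + 1765 = \frac{62102699}{15300} + 1765 = \frac{89107199}{15300}$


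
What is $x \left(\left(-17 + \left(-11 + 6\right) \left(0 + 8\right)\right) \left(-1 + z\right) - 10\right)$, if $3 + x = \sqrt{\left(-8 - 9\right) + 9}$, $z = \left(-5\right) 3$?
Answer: $-2706 + 1804 i \sqrt{2} \approx -2706.0 + 2551.2 i$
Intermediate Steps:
$z = -15$
$x = -3 + 2 i \sqrt{2}$ ($x = -3 + \sqrt{\left(-8 - 9\right) + 9} = -3 + \sqrt{-17 + 9} = -3 + \sqrt{-8} = -3 + 2 i \sqrt{2} \approx -3.0 + 2.8284 i$)
$x \left(\left(-17 + \left(-11 + 6\right) \left(0 + 8\right)\right) \left(-1 + z\right) - 10\right) = \left(-3 + 2 i \sqrt{2}\right) \left(\left(-17 + \left(-11 + 6\right) \left(0 + 8\right)\right) \left(-1 - 15\right) - 10\right) = \left(-3 + 2 i \sqrt{2}\right) \left(\left(-17 - 40\right) \left(-16\right) - 10\right) = \left(-3 + 2 i \sqrt{2}\right) \left(\left(-57\right) \left(-16\right) - 10\right) = \left(-3 + 2 i \sqrt{2}\right) \left(912 - 10\right) = \left(-3 + 2 i \sqrt{2}\right) 902 = -2706 + 1804 i \sqrt{2}$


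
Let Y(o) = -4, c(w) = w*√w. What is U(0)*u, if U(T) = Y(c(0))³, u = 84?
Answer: -5376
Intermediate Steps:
c(w) = w^(3/2)
U(T) = -64 (U(T) = (-4)³ = -64)
U(0)*u = -64*84 = -5376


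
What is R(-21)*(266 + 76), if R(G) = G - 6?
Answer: -9234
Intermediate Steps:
R(G) = -6 + G
R(-21)*(266 + 76) = (-6 - 21)*(266 + 76) = -27*342 = -9234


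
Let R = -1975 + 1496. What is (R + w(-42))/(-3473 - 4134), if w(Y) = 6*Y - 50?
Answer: 781/7607 ≈ 0.10267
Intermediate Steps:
R = -479
w(Y) = -50 + 6*Y
(R + w(-42))/(-3473 - 4134) = (-479 + (-50 + 6*(-42)))/(-3473 - 4134) = (-479 + (-50 - 252))/(-7607) = (-479 - 302)*(-1/7607) = -781*(-1/7607) = 781/7607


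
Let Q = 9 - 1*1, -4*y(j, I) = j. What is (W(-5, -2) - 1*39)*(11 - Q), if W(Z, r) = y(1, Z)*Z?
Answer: -453/4 ≈ -113.25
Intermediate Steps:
y(j, I) = -j/4
Q = 8 (Q = 9 - 1 = 8)
W(Z, r) = -Z/4 (W(Z, r) = (-¼*1)*Z = -Z/4)
(W(-5, -2) - 1*39)*(11 - Q) = (-¼*(-5) - 1*39)*(11 - 1*8) = (5/4 - 39)*(11 - 8) = -151/4*3 = -453/4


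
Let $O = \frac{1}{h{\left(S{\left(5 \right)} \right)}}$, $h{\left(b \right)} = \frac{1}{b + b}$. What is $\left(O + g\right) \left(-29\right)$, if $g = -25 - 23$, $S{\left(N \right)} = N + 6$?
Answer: $754$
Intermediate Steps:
$S{\left(N \right)} = 6 + N$
$h{\left(b \right)} = \frac{1}{2 b}$
$O = 22$ ($O = \frac{1}{\frac{1}{2} \frac{1}{6 + 5}} = \frac{1}{\frac{1}{2} \cdot \frac{1}{11}} = \frac{1}{\frac{1}{22}} = 22$)
$g = -48$
$\left(O + g\right) \left(-29\right) = \left(22 - 48\right) \left(-29\right) = \left(-26\right) \left(-29\right) = 754$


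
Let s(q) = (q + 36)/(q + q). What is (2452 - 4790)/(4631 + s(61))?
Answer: -285236/565079 ≈ -0.50477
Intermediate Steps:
s(q) = (36 + q)/(2*q) (s(q) = (36 + q)/((2*q)) = (36 + q)*(1/(2*q)) = (36 + q)/(2*q))
(2452 - 4790)/(4631 + s(61)) = (2452 - 4790)/(4631 + (½)*(36 + 61)/61) = -2338/(4631 + (½)*(1/61)*97) = -2338/(4631 + 97/122) = -2338/565079/122 = -2338*122/565079 = -285236/565079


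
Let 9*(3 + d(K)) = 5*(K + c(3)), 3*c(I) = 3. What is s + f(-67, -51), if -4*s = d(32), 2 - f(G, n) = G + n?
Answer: 697/6 ≈ 116.17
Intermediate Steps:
f(G, n) = 2 - G - n (f(G, n) = 2 - (G + n) = 2 + (-G - n) = 2 - G - n)
c(I) = 1 (c(I) = (1/3)*3 = 1)
d(K) = -22/9 + 5*K/9 (d(K) = -3 + (5*(K + 1))/9 = -3 + (5*(1 + K))/9 = -3 + (5 + 5*K)/9 = -3 + (5/9 + 5*K/9) = -22/9 + 5*K/9)
s = -23/6 (s = -(-22/9 + (5/9)*32)/4 = -(-22/9 + 160/9)/4 = -1/4*46/3 = -23/6 ≈ -3.8333)
s + f(-67, -51) = -23/6 + (2 - 1*(-67) - 1*(-51)) = -23/6 + (2 + 67 + 51) = -23/6 + 120 = 697/6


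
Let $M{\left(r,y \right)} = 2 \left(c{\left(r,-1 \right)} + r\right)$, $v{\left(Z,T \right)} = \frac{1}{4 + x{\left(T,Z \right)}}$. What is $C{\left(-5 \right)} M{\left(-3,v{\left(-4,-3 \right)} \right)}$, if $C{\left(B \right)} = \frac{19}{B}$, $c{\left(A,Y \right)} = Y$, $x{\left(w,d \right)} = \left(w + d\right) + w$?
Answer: $\frac{152}{5} \approx 30.4$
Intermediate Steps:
$x{\left(w,d \right)} = d + 2 w$ ($x{\left(w,d \right)} = \left(d + w\right) + w = d + 2 w$)
$v{\left(Z,T \right)} = \frac{1}{4 + Z + 2 T}$ ($v{\left(Z,T \right)} = \frac{1}{4 + \left(Z + 2 T\right)} = \frac{1}{4 + Z + 2 T}$)
$M{\left(r,y \right)} = -2 + 2 r$ ($M{\left(r,y \right)} = 2 \left(-1 + r\right) = -2 + 2 r$)
$C{\left(-5 \right)} M{\left(-3,v{\left(-4,-3 \right)} \right)} = \frac{19}{-5} \left(-2 + 2 \left(-3\right)\right) = 19 \left(- \frac{1}{5}\right) \left(-2 - 6\right) = \left(- \frac{19}{5}\right) \left(-8\right) = \frac{152}{5}$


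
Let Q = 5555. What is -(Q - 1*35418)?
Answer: 29863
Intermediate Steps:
-(Q - 1*35418) = -(5555 - 1*35418) = -(5555 - 35418) = -1*(-29863) = 29863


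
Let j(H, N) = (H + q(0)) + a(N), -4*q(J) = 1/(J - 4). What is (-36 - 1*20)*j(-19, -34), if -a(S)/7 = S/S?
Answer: 2905/2 ≈ 1452.5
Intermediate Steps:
q(J) = -1/(4*(-4 + J)) (q(J) = -1/(4*(J - 4)) = -1/(4*(-4 + J)))
a(S) = -7 (a(S) = -7*S/S = -7*1 = -7)
j(H, N) = -111/16 + H (j(H, N) = (H - 1/(-16 + 4*0)) - 7 = (H - 1/(-16 + 0)) - 7 = (H - 1/(-16)) - 7 = (H - 1*(-1/16)) - 7 = (H + 1/16) - 7 = (1/16 + H) - 7 = -111/16 + H)
(-36 - 1*20)*j(-19, -34) = (-36 - 1*20)*(-111/16 - 19) = (-36 - 20)*(-415/16) = -56*(-415/16) = 2905/2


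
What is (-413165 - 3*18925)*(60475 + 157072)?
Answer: -102234037180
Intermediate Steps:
(-413165 - 3*18925)*(60475 + 157072) = (-413165 - 56775)*217547 = -469940*217547 = -102234037180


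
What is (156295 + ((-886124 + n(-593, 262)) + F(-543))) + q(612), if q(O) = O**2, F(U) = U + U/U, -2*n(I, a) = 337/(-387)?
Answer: -275409761/774 ≈ -3.5583e+5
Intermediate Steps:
n(I, a) = 337/774 (n(I, a) = -337/(2*(-387)) = -337*(-1)/(2*387) = -1/2*(-337/387) = 337/774)
F(U) = 1 + U (F(U) = U + 1 = 1 + U)
(156295 + ((-886124 + n(-593, 262)) + F(-543))) + q(612) = (156295 + ((-886124 + 337/774) + (1 - 543))) + 612**2 = (156295 + (-685859639/774 - 542)) + 374544 = (156295 - 686279147/774) + 374544 = -565306817/774 + 374544 = -275409761/774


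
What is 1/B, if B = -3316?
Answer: -1/3316 ≈ -0.00030157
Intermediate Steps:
1/B = 1/(-3316) = -1/3316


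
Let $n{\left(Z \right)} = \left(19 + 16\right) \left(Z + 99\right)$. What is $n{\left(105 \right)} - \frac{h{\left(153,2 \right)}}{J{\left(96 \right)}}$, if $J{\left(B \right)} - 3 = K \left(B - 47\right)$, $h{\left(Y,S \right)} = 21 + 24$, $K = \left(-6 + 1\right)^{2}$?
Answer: $\frac{8767875}{1228} \approx 7140.0$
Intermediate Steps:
$K = 25$ ($K = \left(-5\right)^{2} = 25$)
$h{\left(Y,S \right)} = 45$
$J{\left(B \right)} = -1172 + 25 B$ ($J{\left(B \right)} = 3 + 25 \left(B - 47\right) = 3 + 25 \left(-47 + B\right) = 3 + \left(-1175 + 25 B\right) = -1172 + 25 B$)
$n{\left(Z \right)} = 3465 + 35 Z$ ($n{\left(Z \right)} = 35 \left(99 + Z\right) = 3465 + 35 Z$)
$n{\left(105 \right)} - \frac{h{\left(153,2 \right)}}{J{\left(96 \right)}} = \left(3465 + 35 \cdot 105\right) - \frac{45}{-1172 + 25 \cdot 96} = \left(3465 + 3675\right) - \frac{45}{-1172 + 2400} = 7140 - \frac{45}{1228} = \frac{8767875}{1228}$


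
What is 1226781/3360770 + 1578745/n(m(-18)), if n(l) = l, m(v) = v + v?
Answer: -2652877334767/60493860 ≈ -43854.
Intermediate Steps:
m(v) = 2*v
1226781/3360770 + 1578745/n(m(-18)) = 1226781/3360770 + 1578745/((2*(-18))) = 1226781*(1/3360770) + 1578745/(-36) = 1226781/3360770 + 1578745*(-1/36) = 1226781/3360770 - 1578745/36 = -2652877334767/60493860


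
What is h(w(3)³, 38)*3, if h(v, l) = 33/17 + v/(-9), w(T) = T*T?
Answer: -4032/17 ≈ -237.18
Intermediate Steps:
w(T) = T²
h(v, l) = 33/17 - v/9 (h(v, l) = 33*(1/17) + v*(-⅑) = 33/17 - v/9)
h(w(3)³, 38)*3 = (33/17 - (3²)³/9)*3 = (33/17 - ⅑*9³)*3 = (33/17 - ⅑*729)*3 = (33/17 - 81)*3 = -1344/17*3 = -4032/17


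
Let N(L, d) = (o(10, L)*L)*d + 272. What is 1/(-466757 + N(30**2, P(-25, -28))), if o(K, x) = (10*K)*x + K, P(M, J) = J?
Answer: -1/2268718485 ≈ -4.4078e-10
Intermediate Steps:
o(K, x) = K + 10*K*x (o(K, x) = 10*K*x + K = K + 10*K*x)
N(L, d) = 272 + L*d*(10 + 100*L) (N(L, d) = ((10*(1 + 10*L))*L)*d + 272 = ((10 + 100*L)*L)*d + 272 = (L*(10 + 100*L))*d + 272 = L*d*(10 + 100*L) + 272 = 272 + L*d*(10 + 100*L))
1/(-466757 + N(30**2, P(-25, -28))) = 1/(-466757 + (272 + 10*30**2*(-28)*(1 + 10*30**2))) = 1/(-466757 + (272 + 10*900*(-28)*(1 + 10*900))) = 1/(-466757 + (272 + 10*900*(-28)*(1 + 9000))) = 1/(-466757 + (272 + 10*900*(-28)*9001)) = 1/(-466757 + (272 - 2268252000)) = 1/(-466757 - 2268251728) = 1/(-2268718485) = -1/2268718485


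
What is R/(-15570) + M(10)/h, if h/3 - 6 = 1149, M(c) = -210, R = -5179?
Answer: 46589/171270 ≈ 0.27202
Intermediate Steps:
h = 3465 (h = 18 + 3*1149 = 18 + 3447 = 3465)
R/(-15570) + M(10)/h = -5179/(-15570) - 210/3465 = -5179*(-1/15570) - 210*1/3465 = 5179/15570 - 2/33 = 46589/171270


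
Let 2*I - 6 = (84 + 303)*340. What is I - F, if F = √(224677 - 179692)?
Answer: 65793 - √44985 ≈ 65581.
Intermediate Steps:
I = 65793 (I = 3 + ((84 + 303)*340)/2 = 3 + (387*340)/2 = 3 + (½)*131580 = 3 + 65790 = 65793)
F = √44985 ≈ 212.10
I - F = 65793 - √44985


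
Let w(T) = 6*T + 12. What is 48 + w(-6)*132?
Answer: -3120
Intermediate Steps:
w(T) = 12 + 6*T
48 + w(-6)*132 = 48 + (12 + 6*(-6))*132 = 48 + (12 - 36)*132 = 48 - 24*132 = 48 - 3168 = -3120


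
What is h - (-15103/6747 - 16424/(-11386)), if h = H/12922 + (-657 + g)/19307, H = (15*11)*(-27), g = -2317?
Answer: 219083166225799/737145256047018 ≈ 0.29720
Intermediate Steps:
H = -4455 (H = 165*(-27) = -4455)
h = -124442713/249485054 (h = -4455/12922 + (-657 - 2317)/19307 = -4455*1/12922 - 2974*1/19307 = -4455/12922 - 2974/19307 = -124442713/249485054 ≈ -0.49880)
h - (-15103/6747 - 16424/(-11386)) = -124442713/249485054 - (-15103/6747 - 16424/(-11386)) = -124442713/249485054 - (-15103*1/6747 - 16424*(-1/11386)) = -124442713/249485054 - (-15103/6747 + 8212/5693) = -124442713/249485054 - 1*(-30575015/38410671) = -124442713/249485054 + 30575015/38410671 = 219083166225799/737145256047018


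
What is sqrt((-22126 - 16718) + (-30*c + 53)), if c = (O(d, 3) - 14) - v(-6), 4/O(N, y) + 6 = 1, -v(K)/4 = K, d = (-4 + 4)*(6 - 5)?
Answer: I*sqrt(37627) ≈ 193.98*I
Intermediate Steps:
d = 0 (d = 0*1 = 0)
v(K) = -4*K
O(N, y) = -4/5 (O(N, y) = 4/(-6 + 1) = 4/(-5) = 4*(-1/5) = -4/5)
c = -194/5 (c = (-4/5 - 14) - (-4)*(-6) = -74/5 - 1*24 = -74/5 - 24 = -194/5 ≈ -38.800)
sqrt((-22126 - 16718) + (-30*c + 53)) = sqrt((-22126 - 16718) + (-30*(-194/5) + 53)) = sqrt(-38844 + (1164 + 53)) = sqrt(-38844 + 1217) = sqrt(-37627) = I*sqrt(37627)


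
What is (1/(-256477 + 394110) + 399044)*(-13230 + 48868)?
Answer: 1957296795235214/137633 ≈ 1.4221e+10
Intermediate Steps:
(1/(-256477 + 394110) + 399044)*(-13230 + 48868) = (1/137633 + 399044)*35638 = (54921622853/137633)*35638 = 1957296795235214/137633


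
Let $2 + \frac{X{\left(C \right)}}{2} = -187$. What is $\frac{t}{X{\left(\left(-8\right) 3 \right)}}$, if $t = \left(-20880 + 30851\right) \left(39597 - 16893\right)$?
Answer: $- \frac{37730264}{63} \approx -5.9889 \cdot 10^{5}$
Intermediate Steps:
$X{\left(C \right)} = -378$ ($X{\left(C \right)} = -4 + 2 \left(-187\right) = -4 - 374 = -378$)
$t = 226381584$ ($t = 9971 \cdot 22704 = 226381584$)
$\frac{t}{X{\left(\left(-8\right) 3 \right)}} = \frac{226381584}{-378} = 226381584 \left(- \frac{1}{378}\right) = - \frac{37730264}{63}$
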